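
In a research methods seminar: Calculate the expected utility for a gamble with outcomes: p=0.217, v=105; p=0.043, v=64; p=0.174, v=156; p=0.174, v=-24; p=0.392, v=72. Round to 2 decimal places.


EU = sum(p_i * v_i)
0.217 * 105 = 22.785
0.043 * 64 = 2.752
0.174 * 156 = 27.144
0.174 * -24 = -4.176
0.392 * 72 = 28.224
EU = 22.785 + 2.752 + 27.144 + -4.176 + 28.224
= 76.73


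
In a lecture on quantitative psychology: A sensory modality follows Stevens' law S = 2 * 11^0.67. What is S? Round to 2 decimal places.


S = 2 * 11^0.67
11^0.67 = 4.9858
S = 2 * 4.9858
= 9.97


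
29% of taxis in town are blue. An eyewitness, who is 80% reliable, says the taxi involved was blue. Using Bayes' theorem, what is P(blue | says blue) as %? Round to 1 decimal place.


P(blue | says blue) = P(says blue | blue)*P(blue) / [P(says blue | blue)*P(blue) + P(says blue | not blue)*P(not blue)]
Numerator = 0.8 * 0.29 = 0.232
False identification = 0.2 * 0.71 = 0.142
P = 0.232 / (0.232 + 0.142)
= 0.232 / 0.374
As percentage = 62.0


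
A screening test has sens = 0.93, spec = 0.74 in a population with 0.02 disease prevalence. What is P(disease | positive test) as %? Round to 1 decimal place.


PPV = (sens * prev) / (sens * prev + (1-spec) * (1-prev))
Numerator = 0.93 * 0.02 = 0.0186
P(positive and no disease) = (1 - spec) * (1 - prev) = (1 - 0.74) * (1 - 0.02) = 0.2548
Denominator = 0.0186 + 0.2548 = 0.2734
PPV = 0.0186 / 0.2734 = 0.068032
As percentage = 6.8


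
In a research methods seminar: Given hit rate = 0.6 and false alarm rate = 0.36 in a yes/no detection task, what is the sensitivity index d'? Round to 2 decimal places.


d' = z(HR) - z(FAR)
z(0.6) = 0.2533
z(0.36) = -0.3585
d' = 0.2533 - -0.3585
= 0.61


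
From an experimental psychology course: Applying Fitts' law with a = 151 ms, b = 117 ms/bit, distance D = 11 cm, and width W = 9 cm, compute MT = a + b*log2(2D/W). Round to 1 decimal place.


MT = 151 + 117 * log2(2*11/9)
2D/W = 2.444444
log2(2.444444) = 1.2895
MT = 151 + 117 * 1.2895
= 301.9 ms


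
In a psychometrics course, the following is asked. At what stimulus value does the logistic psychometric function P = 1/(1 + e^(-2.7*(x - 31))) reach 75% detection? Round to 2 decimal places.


At P = 0.75: 0.75 = 1/(1 + e^(-k*(x-x0)))
Solving: e^(-k*(x-x0)) = 1/3
x = x0 + ln(3)/k
ln(3) = 1.0986
x = 31 + 1.0986/2.7
= 31 + 0.4069
= 31.41


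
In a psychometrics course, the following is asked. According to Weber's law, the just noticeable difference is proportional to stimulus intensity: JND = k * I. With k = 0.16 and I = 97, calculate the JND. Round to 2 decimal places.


JND = k * I
JND = 0.16 * 97
= 15.52


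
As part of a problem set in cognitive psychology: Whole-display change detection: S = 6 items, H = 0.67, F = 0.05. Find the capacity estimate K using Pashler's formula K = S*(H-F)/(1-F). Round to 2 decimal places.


K = S * (H - F) / (1 - F)
H - F = 0.62
1 - F = 0.95
K = 6 * 0.62 / 0.95
= 3.92


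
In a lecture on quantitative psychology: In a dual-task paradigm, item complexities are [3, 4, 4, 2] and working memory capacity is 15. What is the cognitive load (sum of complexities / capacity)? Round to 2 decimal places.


Total complexity = 3 + 4 + 4 + 2 = 13
Load = total / capacity = 13 / 15
= 0.87


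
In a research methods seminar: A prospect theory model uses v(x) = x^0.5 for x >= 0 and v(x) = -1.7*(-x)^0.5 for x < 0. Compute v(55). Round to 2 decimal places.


Since x = 55 >= 0, use v(x) = x^0.5
55^0.5 = 7.4162
v(55) = 7.42


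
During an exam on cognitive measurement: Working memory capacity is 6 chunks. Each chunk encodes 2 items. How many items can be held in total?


Total items = chunks * items_per_chunk
= 6 * 2
= 12


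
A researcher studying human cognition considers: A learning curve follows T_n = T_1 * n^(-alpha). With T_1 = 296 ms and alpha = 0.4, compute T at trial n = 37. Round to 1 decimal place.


T_n = 296 * 37^(-0.4)
37^(-0.4) = 0.235895
T_n = 296 * 0.235895
= 69.8 ms


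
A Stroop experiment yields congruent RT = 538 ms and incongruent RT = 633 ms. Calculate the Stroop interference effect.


Stroop effect = RT(incongruent) - RT(congruent)
= 633 - 538
= 95 ms


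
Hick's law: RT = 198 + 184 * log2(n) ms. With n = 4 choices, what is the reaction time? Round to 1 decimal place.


RT = 198 + 184 * log2(4)
log2(4) = 2.0
RT = 198 + 184 * 2.0
= 198 + 368.0
= 566.0 ms


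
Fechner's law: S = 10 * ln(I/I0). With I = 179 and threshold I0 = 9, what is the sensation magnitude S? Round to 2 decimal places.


S = 10 * ln(179/9)
I/I0 = 19.888889
ln(19.888889) = 2.9902
S = 10 * 2.9902
= 29.90


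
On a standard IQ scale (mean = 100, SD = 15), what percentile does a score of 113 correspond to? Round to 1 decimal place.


z = (IQ - mean) / SD
z = (113 - 100) / 15 = 0.8667
Percentile = Phi(0.8667) * 100
Phi(0.8667) = 0.806947
= 80.7


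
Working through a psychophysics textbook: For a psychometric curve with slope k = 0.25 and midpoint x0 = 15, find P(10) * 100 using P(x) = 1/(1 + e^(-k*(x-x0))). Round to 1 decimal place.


P(x) = 1/(1 + e^(-0.25*(10 - 15)))
Exponent = -0.25 * -5 = 1.25
e^(1.25) = 3.490343
P = 1/(1 + 3.490343) = 0.2227
Percentage = 22.3


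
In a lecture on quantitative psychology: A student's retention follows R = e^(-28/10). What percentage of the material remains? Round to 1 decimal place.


R = e^(-t/S)
-t/S = -28/10 = -2.8
R = e^(-2.8) = 0.06081
Percentage = 0.06081 * 100
= 6.1


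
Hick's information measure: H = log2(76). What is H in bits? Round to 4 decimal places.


H = log2(n)
H = log2(76)
= 6.2479


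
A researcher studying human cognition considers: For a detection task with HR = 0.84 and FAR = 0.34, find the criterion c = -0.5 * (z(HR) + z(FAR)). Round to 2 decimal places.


c = -0.5 * (z(HR) + z(FAR))
z(0.84) = 0.9945
z(0.34) = -0.4125
c = -0.5 * (0.9945 + -0.4125)
= -0.5 * 0.582
= -0.29


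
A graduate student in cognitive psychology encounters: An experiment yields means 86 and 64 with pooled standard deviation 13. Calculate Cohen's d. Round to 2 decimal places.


Cohen's d = (M1 - M2) / S_pooled
= (86 - 64) / 13
= 22 / 13
= 1.69


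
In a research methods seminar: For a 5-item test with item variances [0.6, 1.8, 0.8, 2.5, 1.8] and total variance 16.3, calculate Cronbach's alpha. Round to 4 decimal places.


alpha = (k/(k-1)) * (1 - sum(s_i^2)/s_total^2)
sum(item variances) = 7.5
k/(k-1) = 5/4 = 1.25
1 - 7.5/16.3 = 1 - 0.460123 = 0.539877
alpha = 1.25 * 0.539877
= 0.6748


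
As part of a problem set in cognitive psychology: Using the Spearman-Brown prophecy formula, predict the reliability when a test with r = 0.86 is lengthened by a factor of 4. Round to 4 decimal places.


r_new = n*r / (1 + (n-1)*r)
Numerator = 4 * 0.86 = 3.44
Denominator = 1 + 3 * 0.86 = 3.58
r_new = 3.44 / 3.58
= 0.9609


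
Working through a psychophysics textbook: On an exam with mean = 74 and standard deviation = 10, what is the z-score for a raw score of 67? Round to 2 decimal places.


z = (X - mu) / sigma
= (67 - 74) / 10
= -7 / 10
= -0.70


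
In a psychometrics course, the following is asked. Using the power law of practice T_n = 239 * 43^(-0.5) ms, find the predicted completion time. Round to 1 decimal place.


T_n = 239 * 43^(-0.5)
43^(-0.5) = 0.152499
T_n = 239 * 0.152499
= 36.4 ms


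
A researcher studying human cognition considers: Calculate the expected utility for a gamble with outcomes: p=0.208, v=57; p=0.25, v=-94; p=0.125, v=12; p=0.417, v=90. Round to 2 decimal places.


EU = sum(p_i * v_i)
0.208 * 57 = 11.856
0.25 * -94 = -23.5
0.125 * 12 = 1.5
0.417 * 90 = 37.53
EU = 11.856 + -23.5 + 1.5 + 37.53
= 27.39


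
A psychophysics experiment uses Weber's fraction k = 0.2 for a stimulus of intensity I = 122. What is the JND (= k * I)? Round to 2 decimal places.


JND = k * I
JND = 0.2 * 122
= 24.40


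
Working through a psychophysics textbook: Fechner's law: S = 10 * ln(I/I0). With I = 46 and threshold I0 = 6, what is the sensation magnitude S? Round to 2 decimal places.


S = 10 * ln(46/6)
I/I0 = 7.666667
ln(7.666667) = 2.0369
S = 10 * 2.0369
= 20.37


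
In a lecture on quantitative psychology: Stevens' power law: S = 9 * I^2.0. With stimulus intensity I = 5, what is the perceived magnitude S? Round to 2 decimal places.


S = 9 * 5^2.0
5^2.0 = 25.0
S = 9 * 25.0
= 225.00


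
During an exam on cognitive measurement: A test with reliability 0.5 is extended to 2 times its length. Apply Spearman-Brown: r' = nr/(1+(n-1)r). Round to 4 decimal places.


r_new = n*r / (1 + (n-1)*r)
Numerator = 2 * 0.5 = 1.0
Denominator = 1 + 1 * 0.5 = 1.5
r_new = 1.0 / 1.5
= 0.6667


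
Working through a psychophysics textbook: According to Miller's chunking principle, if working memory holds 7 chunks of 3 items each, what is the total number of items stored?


Total items = chunks * items_per_chunk
= 7 * 3
= 21


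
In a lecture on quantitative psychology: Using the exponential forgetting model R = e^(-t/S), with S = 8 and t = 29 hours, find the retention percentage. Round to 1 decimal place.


R = e^(-t/S)
-t/S = -29/8 = -3.625
R = e^(-3.625) = 0.026649
Percentage = 0.026649 * 100
= 2.7


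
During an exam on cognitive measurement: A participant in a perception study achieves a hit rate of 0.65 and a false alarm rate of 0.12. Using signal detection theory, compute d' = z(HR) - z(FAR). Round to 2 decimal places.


d' = z(HR) - z(FAR)
z(0.65) = 0.3853
z(0.12) = -1.175
d' = 0.3853 - -1.175
= 1.56


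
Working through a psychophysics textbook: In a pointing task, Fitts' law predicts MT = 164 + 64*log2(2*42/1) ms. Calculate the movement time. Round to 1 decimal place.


MT = 164 + 64 * log2(2*42/1)
2D/W = 84.0
log2(84.0) = 6.3923
MT = 164 + 64 * 6.3923
= 573.1 ms


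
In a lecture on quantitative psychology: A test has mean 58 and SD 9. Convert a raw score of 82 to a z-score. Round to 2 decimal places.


z = (X - mu) / sigma
= (82 - 58) / 9
= 24 / 9
= 2.67


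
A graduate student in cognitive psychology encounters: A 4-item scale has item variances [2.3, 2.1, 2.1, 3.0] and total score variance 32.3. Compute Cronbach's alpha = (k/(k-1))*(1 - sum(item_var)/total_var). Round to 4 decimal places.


alpha = (k/(k-1)) * (1 - sum(s_i^2)/s_total^2)
sum(item variances) = 9.5
k/(k-1) = 4/3 = 1.333333
1 - 9.5/32.3 = 1 - 0.294118 = 0.705882
alpha = 1.333333 * 0.705882
= 0.9412


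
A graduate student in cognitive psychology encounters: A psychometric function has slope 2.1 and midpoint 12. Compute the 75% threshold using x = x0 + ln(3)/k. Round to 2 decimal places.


At P = 0.75: 0.75 = 1/(1 + e^(-k*(x-x0)))
Solving: e^(-k*(x-x0)) = 1/3
x = x0 + ln(3)/k
ln(3) = 1.0986
x = 12 + 1.0986/2.1
= 12 + 0.5231
= 12.52


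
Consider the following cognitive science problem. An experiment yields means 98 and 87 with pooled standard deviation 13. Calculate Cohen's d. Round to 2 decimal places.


Cohen's d = (M1 - M2) / S_pooled
= (98 - 87) / 13
= 11 / 13
= 0.85


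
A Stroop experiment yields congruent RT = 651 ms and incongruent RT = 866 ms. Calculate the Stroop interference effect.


Stroop effect = RT(incongruent) - RT(congruent)
= 866 - 651
= 215 ms


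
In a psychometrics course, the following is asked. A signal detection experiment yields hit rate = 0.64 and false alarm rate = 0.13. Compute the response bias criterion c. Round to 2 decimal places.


c = -0.5 * (z(HR) + z(FAR))
z(0.64) = 0.3585
z(0.13) = -1.1264
c = -0.5 * (0.3585 + -1.1264)
= -0.5 * -0.7679
= 0.38


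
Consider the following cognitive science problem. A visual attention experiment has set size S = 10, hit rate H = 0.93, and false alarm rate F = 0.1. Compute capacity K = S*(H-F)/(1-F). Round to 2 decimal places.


K = S * (H - F) / (1 - F)
H - F = 0.83
1 - F = 0.9
K = 10 * 0.83 / 0.9
= 9.22


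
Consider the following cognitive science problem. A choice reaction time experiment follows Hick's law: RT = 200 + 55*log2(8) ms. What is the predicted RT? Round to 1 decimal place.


RT = 200 + 55 * log2(8)
log2(8) = 3.0
RT = 200 + 55 * 3.0
= 200 + 165.0
= 365.0 ms


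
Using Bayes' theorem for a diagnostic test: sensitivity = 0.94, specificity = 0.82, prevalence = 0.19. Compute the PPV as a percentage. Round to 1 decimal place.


PPV = (sens * prev) / (sens * prev + (1-spec) * (1-prev))
Numerator = 0.94 * 0.19 = 0.1786
P(positive and no disease) = (1 - spec) * (1 - prev) = (1 - 0.82) * (1 - 0.19) = 0.1458
Denominator = 0.1786 + 0.1458 = 0.3244
PPV = 0.1786 / 0.3244 = 0.550555
As percentage = 55.1


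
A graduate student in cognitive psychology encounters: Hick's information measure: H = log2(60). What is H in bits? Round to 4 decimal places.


H = log2(n)
H = log2(60)
= 5.9069


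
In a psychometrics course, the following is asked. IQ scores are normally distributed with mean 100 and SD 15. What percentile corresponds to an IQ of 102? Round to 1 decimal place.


z = (IQ - mean) / SD
z = (102 - 100) / 15 = 0.1333
Percentile = Phi(0.1333) * 100
Phi(0.1333) = 0.553022
= 55.3


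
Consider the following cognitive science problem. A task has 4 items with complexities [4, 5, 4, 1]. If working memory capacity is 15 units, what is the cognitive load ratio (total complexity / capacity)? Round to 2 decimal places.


Total complexity = 4 + 5 + 4 + 1 = 14
Load = total / capacity = 14 / 15
= 0.93


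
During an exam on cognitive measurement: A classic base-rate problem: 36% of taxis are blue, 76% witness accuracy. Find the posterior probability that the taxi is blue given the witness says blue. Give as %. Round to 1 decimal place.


P(blue | says blue) = P(says blue | blue)*P(blue) / [P(says blue | blue)*P(blue) + P(says blue | not blue)*P(not blue)]
Numerator = 0.76 * 0.36 = 0.2736
False identification = 0.24 * 0.64 = 0.1536
P = 0.2736 / (0.2736 + 0.1536)
= 0.2736 / 0.4272
As percentage = 64.0


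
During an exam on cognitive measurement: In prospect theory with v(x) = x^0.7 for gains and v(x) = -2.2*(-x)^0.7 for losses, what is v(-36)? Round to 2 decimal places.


Since x = -36 < 0, use v(x) = -lambda*(-x)^alpha
(-x) = 36
36^0.7 = 12.286
v(-36) = -2.2 * 12.286
= -27.03


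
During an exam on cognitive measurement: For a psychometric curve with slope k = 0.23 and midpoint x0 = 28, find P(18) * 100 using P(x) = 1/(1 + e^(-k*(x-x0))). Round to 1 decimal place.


P(x) = 1/(1 + e^(-0.23*(18 - 28)))
Exponent = -0.23 * -10 = 2.3
e^(2.3) = 9.974182
P = 1/(1 + 9.974182) = 0.091123
Percentage = 9.1


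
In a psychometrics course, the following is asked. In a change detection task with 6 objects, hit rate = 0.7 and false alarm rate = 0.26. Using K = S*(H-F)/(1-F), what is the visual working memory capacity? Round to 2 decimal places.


K = S * (H - F) / (1 - F)
H - F = 0.44
1 - F = 0.74
K = 6 * 0.44 / 0.74
= 3.57


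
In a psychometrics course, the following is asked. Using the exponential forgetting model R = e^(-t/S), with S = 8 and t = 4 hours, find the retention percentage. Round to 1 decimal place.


R = e^(-t/S)
-t/S = -4/8 = -0.5
R = e^(-0.5) = 0.606531
Percentage = 0.606531 * 100
= 60.7


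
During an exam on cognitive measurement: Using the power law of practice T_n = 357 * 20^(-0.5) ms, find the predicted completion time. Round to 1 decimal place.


T_n = 357 * 20^(-0.5)
20^(-0.5) = 0.223607
T_n = 357 * 0.223607
= 79.8 ms


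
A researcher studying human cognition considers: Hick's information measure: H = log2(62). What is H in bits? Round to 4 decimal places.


H = log2(n)
H = log2(62)
= 5.9542


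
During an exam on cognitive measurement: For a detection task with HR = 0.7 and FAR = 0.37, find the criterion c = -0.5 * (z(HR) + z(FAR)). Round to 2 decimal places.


c = -0.5 * (z(HR) + z(FAR))
z(0.7) = 0.5244
z(0.37) = -0.3319
c = -0.5 * (0.5244 + -0.3319)
= -0.5 * 0.1925
= -0.10


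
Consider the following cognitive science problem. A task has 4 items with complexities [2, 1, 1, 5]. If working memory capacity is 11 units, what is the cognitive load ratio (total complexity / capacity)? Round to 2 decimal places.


Total complexity = 2 + 1 + 1 + 5 = 9
Load = total / capacity = 9 / 11
= 0.82


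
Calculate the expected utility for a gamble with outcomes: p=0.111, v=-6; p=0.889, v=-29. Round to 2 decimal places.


EU = sum(p_i * v_i)
0.111 * -6 = -0.666
0.889 * -29 = -25.781
EU = -0.666 + -25.781
= -26.45


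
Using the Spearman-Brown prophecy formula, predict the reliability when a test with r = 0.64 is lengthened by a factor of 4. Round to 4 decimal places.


r_new = n*r / (1 + (n-1)*r)
Numerator = 4 * 0.64 = 2.56
Denominator = 1 + 3 * 0.64 = 2.92
r_new = 2.56 / 2.92
= 0.8767


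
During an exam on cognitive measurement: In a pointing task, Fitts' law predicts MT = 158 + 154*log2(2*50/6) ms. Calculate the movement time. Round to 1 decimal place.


MT = 158 + 154 * log2(2*50/6)
2D/W = 16.666667
log2(16.666667) = 4.0589
MT = 158 + 154 * 4.0589
= 783.1 ms


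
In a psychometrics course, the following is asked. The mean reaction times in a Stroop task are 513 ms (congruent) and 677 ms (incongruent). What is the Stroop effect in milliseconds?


Stroop effect = RT(incongruent) - RT(congruent)
= 677 - 513
= 164 ms


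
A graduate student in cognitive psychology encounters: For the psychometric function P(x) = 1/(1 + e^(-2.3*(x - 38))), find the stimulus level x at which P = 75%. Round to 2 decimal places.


At P = 0.75: 0.75 = 1/(1 + e^(-k*(x-x0)))
Solving: e^(-k*(x-x0)) = 1/3
x = x0 + ln(3)/k
ln(3) = 1.0986
x = 38 + 1.0986/2.3
= 38 + 0.4777
= 38.48


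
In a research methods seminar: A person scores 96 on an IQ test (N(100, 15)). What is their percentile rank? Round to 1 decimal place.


z = (IQ - mean) / SD
z = (96 - 100) / 15 = -0.2667
Percentile = Phi(-0.2667) * 100
Phi(-0.2667) = 0.39485
= 39.5


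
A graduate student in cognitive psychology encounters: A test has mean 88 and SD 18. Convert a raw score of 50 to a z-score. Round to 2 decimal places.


z = (X - mu) / sigma
= (50 - 88) / 18
= -38 / 18
= -2.11


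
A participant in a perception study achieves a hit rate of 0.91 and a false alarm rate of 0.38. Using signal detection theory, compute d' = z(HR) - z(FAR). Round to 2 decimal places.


d' = z(HR) - z(FAR)
z(0.91) = 1.3408
z(0.38) = -0.3055
d' = 1.3408 - -0.3055
= 1.65


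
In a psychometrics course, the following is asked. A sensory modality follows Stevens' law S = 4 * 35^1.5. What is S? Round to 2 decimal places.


S = 4 * 35^1.5
35^1.5 = 207.0628
S = 4 * 207.0628
= 828.25


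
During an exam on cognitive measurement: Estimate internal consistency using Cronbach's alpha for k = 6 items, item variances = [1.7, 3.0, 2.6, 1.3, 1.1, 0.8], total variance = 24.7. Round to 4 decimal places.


alpha = (k/(k-1)) * (1 - sum(s_i^2)/s_total^2)
sum(item variances) = 10.5
k/(k-1) = 6/5 = 1.2
1 - 10.5/24.7 = 1 - 0.425101 = 0.574899
alpha = 1.2 * 0.574899
= 0.6899


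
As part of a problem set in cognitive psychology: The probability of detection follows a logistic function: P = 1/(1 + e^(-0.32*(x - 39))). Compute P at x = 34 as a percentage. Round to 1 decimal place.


P(x) = 1/(1 + e^(-0.32*(34 - 39)))
Exponent = -0.32 * -5 = 1.6
e^(1.6) = 4.953032
P = 1/(1 + 4.953032) = 0.167982
Percentage = 16.8


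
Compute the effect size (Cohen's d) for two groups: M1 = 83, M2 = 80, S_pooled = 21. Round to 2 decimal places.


Cohen's d = (M1 - M2) / S_pooled
= (83 - 80) / 21
= 3 / 21
= 0.14


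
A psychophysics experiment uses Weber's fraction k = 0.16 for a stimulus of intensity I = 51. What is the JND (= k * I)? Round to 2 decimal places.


JND = k * I
JND = 0.16 * 51
= 8.16


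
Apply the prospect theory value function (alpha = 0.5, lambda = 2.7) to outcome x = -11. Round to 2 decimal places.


Since x = -11 < 0, use v(x) = -lambda*(-x)^alpha
(-x) = 11
11^0.5 = 3.3166
v(-11) = -2.7 * 3.3166
= -8.95


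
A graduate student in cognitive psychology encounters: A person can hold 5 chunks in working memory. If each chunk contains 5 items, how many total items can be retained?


Total items = chunks * items_per_chunk
= 5 * 5
= 25


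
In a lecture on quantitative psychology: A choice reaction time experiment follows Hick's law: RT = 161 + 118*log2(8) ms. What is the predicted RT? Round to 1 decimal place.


RT = 161 + 118 * log2(8)
log2(8) = 3.0
RT = 161 + 118 * 3.0
= 161 + 354.0
= 515.0 ms


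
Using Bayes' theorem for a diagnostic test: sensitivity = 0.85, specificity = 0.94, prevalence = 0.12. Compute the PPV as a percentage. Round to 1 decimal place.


PPV = (sens * prev) / (sens * prev + (1-spec) * (1-prev))
Numerator = 0.85 * 0.12 = 0.102
P(positive and no disease) = (1 - spec) * (1 - prev) = (1 - 0.94) * (1 - 0.12) = 0.0528
Denominator = 0.102 + 0.0528 = 0.1548
PPV = 0.102 / 0.1548 = 0.658915
As percentage = 65.9


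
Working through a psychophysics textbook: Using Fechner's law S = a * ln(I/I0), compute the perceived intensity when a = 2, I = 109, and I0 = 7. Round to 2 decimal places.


S = 2 * ln(109/7)
I/I0 = 15.571429
ln(15.571429) = 2.7454
S = 2 * 2.7454
= 5.49


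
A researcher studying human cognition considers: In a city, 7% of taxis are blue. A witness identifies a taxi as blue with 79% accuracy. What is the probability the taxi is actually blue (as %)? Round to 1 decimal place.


P(blue | says blue) = P(says blue | blue)*P(blue) / [P(says blue | blue)*P(blue) + P(says blue | not blue)*P(not blue)]
Numerator = 0.79 * 0.07 = 0.0553
False identification = 0.21 * 0.93 = 0.1953
P = 0.0553 / (0.0553 + 0.1953)
= 0.0553 / 0.2506
As percentage = 22.1


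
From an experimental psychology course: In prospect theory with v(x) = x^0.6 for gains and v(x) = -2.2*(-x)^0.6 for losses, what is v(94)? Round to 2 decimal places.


Since x = 94 >= 0, use v(x) = x^0.6
94^0.6 = 15.2713
v(94) = 15.27


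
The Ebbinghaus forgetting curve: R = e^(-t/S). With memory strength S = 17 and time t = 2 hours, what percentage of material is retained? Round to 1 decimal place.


R = e^(-t/S)
-t/S = -2/17 = -0.117647
R = e^(-0.117647) = 0.88901
Percentage = 0.88901 * 100
= 88.9


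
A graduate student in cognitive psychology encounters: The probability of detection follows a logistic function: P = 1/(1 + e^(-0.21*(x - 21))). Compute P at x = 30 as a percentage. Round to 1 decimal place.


P(x) = 1/(1 + e^(-0.21*(30 - 21)))
Exponent = -0.21 * 9 = -1.89
e^(-1.89) = 0.151072
P = 1/(1 + 0.151072) = 0.868755
Percentage = 86.9


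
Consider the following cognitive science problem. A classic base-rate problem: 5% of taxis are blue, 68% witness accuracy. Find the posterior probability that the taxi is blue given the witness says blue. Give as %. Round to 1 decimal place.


P(blue | says blue) = P(says blue | blue)*P(blue) / [P(says blue | blue)*P(blue) + P(says blue | not blue)*P(not blue)]
Numerator = 0.68 * 0.05 = 0.034
False identification = 0.32 * 0.95 = 0.304
P = 0.034 / (0.034 + 0.304)
= 0.034 / 0.338
As percentage = 10.1


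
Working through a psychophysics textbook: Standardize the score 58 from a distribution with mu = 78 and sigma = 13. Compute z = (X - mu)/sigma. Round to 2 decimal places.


z = (X - mu) / sigma
= (58 - 78) / 13
= -20 / 13
= -1.54


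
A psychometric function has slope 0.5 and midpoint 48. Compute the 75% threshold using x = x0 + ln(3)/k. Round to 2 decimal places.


At P = 0.75: 0.75 = 1/(1 + e^(-k*(x-x0)))
Solving: e^(-k*(x-x0)) = 1/3
x = x0 + ln(3)/k
ln(3) = 1.0986
x = 48 + 1.0986/0.5
= 48 + 2.1972
= 50.20


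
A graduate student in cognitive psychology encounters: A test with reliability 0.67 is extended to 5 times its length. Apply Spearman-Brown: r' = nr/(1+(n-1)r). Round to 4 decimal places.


r_new = n*r / (1 + (n-1)*r)
Numerator = 5 * 0.67 = 3.35
Denominator = 1 + 4 * 0.67 = 3.68
r_new = 3.35 / 3.68
= 0.9103


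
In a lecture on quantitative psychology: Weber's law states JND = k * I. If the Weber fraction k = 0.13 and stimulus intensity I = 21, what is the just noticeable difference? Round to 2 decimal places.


JND = k * I
JND = 0.13 * 21
= 2.73


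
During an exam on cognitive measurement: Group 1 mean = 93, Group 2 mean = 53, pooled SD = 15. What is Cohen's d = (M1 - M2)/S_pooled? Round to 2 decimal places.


Cohen's d = (M1 - M2) / S_pooled
= (93 - 53) / 15
= 40 / 15
= 2.67


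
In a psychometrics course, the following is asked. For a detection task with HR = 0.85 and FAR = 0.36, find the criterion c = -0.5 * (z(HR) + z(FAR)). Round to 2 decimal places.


c = -0.5 * (z(HR) + z(FAR))
z(0.85) = 1.0364
z(0.36) = -0.3585
c = -0.5 * (1.0364 + -0.3585)
= -0.5 * 0.6779
= -0.34


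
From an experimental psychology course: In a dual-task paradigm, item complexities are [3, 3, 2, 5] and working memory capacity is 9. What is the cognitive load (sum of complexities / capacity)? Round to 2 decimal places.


Total complexity = 3 + 3 + 2 + 5 = 13
Load = total / capacity = 13 / 9
= 1.44


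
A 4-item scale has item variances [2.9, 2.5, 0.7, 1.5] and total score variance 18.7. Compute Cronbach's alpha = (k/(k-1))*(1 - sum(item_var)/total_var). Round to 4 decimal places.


alpha = (k/(k-1)) * (1 - sum(s_i^2)/s_total^2)
sum(item variances) = 7.6
k/(k-1) = 4/3 = 1.333333
1 - 7.6/18.7 = 1 - 0.406417 = 0.593583
alpha = 1.333333 * 0.593583
= 0.7914


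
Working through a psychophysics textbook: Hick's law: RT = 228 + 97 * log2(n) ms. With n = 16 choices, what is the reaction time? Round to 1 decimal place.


RT = 228 + 97 * log2(16)
log2(16) = 4.0
RT = 228 + 97 * 4.0
= 228 + 388.0
= 616.0 ms


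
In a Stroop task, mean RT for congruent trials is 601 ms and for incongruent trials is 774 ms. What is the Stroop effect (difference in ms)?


Stroop effect = RT(incongruent) - RT(congruent)
= 774 - 601
= 173 ms


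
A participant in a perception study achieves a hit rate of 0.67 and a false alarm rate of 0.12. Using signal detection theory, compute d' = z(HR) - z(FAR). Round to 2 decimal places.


d' = z(HR) - z(FAR)
z(0.67) = 0.4399
z(0.12) = -1.175
d' = 0.4399 - -1.175
= 1.61


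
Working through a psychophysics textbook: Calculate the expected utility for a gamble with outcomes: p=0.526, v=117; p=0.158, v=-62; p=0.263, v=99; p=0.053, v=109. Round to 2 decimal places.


EU = sum(p_i * v_i)
0.526 * 117 = 61.542
0.158 * -62 = -9.796
0.263 * 99 = 26.037
0.053 * 109 = 5.777
EU = 61.542 + -9.796 + 26.037 + 5.777
= 83.56


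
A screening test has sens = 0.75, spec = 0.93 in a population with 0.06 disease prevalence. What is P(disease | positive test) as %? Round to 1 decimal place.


PPV = (sens * prev) / (sens * prev + (1-spec) * (1-prev))
Numerator = 0.75 * 0.06 = 0.045
P(positive and no disease) = (1 - spec) * (1 - prev) = (1 - 0.93) * (1 - 0.06) = 0.0658
Denominator = 0.045 + 0.0658 = 0.1108
PPV = 0.045 / 0.1108 = 0.406137
As percentage = 40.6


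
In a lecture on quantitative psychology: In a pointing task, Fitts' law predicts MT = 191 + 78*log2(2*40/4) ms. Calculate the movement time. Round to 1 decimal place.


MT = 191 + 78 * log2(2*40/4)
2D/W = 20.0
log2(20.0) = 4.3219
MT = 191 + 78 * 4.3219
= 528.1 ms


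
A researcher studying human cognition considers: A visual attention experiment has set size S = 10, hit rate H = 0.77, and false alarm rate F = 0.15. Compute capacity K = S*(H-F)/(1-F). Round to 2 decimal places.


K = S * (H - F) / (1 - F)
H - F = 0.62
1 - F = 0.85
K = 10 * 0.62 / 0.85
= 7.29


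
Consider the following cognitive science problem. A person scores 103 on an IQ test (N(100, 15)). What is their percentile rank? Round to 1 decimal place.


z = (IQ - mean) / SD
z = (103 - 100) / 15 = 0.2
Percentile = Phi(0.2) * 100
Phi(0.2) = 0.57926
= 57.9


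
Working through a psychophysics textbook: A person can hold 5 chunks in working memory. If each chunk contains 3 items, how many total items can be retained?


Total items = chunks * items_per_chunk
= 5 * 3
= 15


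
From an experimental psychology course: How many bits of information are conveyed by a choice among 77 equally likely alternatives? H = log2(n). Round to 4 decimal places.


H = log2(n)
H = log2(77)
= 6.2668


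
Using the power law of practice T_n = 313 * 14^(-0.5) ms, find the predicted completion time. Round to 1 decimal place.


T_n = 313 * 14^(-0.5)
14^(-0.5) = 0.267261
T_n = 313 * 0.267261
= 83.7 ms


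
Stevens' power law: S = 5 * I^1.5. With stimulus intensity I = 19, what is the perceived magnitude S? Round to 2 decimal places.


S = 5 * 19^1.5
19^1.5 = 82.8191
S = 5 * 82.8191
= 414.10


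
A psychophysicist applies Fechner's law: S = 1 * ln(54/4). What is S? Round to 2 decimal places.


S = 1 * ln(54/4)
I/I0 = 13.5
ln(13.5) = 2.6027
S = 1 * 2.6027
= 2.60


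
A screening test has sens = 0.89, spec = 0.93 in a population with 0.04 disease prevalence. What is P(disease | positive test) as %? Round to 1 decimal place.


PPV = (sens * prev) / (sens * prev + (1-spec) * (1-prev))
Numerator = 0.89 * 0.04 = 0.0356
P(positive and no disease) = (1 - spec) * (1 - prev) = (1 - 0.93) * (1 - 0.04) = 0.0672
Denominator = 0.0356 + 0.0672 = 0.1028
PPV = 0.0356 / 0.1028 = 0.346304
As percentage = 34.6


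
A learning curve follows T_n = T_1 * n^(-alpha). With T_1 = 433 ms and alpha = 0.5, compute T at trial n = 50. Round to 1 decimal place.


T_n = 433 * 50^(-0.5)
50^(-0.5) = 0.141421
T_n = 433 * 0.141421
= 61.2 ms


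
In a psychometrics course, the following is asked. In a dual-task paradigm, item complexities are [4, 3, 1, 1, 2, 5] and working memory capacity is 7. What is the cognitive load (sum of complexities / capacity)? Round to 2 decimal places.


Total complexity = 4 + 3 + 1 + 1 + 2 + 5 = 16
Load = total / capacity = 16 / 7
= 2.29


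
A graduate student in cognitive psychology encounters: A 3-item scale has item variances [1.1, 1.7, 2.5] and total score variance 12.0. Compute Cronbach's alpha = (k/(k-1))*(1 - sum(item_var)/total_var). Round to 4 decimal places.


alpha = (k/(k-1)) * (1 - sum(s_i^2)/s_total^2)
sum(item variances) = 5.3
k/(k-1) = 3/2 = 1.5
1 - 5.3/12.0 = 1 - 0.441667 = 0.558333
alpha = 1.5 * 0.558333
= 0.8375


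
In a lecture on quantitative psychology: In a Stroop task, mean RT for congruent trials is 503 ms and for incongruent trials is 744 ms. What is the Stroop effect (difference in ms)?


Stroop effect = RT(incongruent) - RT(congruent)
= 744 - 503
= 241 ms


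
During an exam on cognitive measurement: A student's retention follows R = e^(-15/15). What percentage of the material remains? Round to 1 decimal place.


R = e^(-t/S)
-t/S = -15/15 = -1.0
R = e^(-1.0) = 0.367879
Percentage = 0.367879 * 100
= 36.8


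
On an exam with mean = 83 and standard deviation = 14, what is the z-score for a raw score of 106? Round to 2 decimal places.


z = (X - mu) / sigma
= (106 - 83) / 14
= 23 / 14
= 1.64


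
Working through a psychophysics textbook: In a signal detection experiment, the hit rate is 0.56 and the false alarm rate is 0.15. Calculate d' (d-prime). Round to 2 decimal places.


d' = z(HR) - z(FAR)
z(0.56) = 0.151
z(0.15) = -1.0364
d' = 0.151 - -1.0364
= 1.19


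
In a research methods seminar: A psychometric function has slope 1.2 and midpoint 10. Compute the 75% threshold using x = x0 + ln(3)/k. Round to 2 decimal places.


At P = 0.75: 0.75 = 1/(1 + e^(-k*(x-x0)))
Solving: e^(-k*(x-x0)) = 1/3
x = x0 + ln(3)/k
ln(3) = 1.0986
x = 10 + 1.0986/1.2
= 10 + 0.9155
= 10.92


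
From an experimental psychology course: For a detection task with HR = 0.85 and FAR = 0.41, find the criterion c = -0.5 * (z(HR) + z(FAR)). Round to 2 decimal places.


c = -0.5 * (z(HR) + z(FAR))
z(0.85) = 1.0364
z(0.41) = -0.2275
c = -0.5 * (1.0364 + -0.2275)
= -0.5 * 0.8089
= -0.40


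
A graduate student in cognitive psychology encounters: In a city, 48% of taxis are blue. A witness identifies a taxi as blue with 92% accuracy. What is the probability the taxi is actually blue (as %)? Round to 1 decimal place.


P(blue | says blue) = P(says blue | blue)*P(blue) / [P(says blue | blue)*P(blue) + P(says blue | not blue)*P(not blue)]
Numerator = 0.92 * 0.48 = 0.4416
False identification = 0.08 * 0.52 = 0.0416
P = 0.4416 / (0.4416 + 0.0416)
= 0.4416 / 0.4832
As percentage = 91.4


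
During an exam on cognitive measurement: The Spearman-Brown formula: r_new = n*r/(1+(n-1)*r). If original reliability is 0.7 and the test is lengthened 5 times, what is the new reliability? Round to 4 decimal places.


r_new = n*r / (1 + (n-1)*r)
Numerator = 5 * 0.7 = 3.5
Denominator = 1 + 4 * 0.7 = 3.8
r_new = 3.5 / 3.8
= 0.9211


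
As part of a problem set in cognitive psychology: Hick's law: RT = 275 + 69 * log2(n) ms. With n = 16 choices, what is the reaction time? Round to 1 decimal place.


RT = 275 + 69 * log2(16)
log2(16) = 4.0
RT = 275 + 69 * 4.0
= 275 + 276.0
= 551.0 ms


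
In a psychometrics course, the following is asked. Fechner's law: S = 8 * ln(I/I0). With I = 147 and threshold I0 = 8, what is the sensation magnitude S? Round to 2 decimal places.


S = 8 * ln(147/8)
I/I0 = 18.375
ln(18.375) = 2.911
S = 8 * 2.911
= 23.29


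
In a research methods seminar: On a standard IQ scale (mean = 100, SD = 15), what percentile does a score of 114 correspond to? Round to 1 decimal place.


z = (IQ - mean) / SD
z = (114 - 100) / 15 = 0.9333
Percentile = Phi(0.9333) * 100
Phi(0.9333) = 0.824667
= 82.5


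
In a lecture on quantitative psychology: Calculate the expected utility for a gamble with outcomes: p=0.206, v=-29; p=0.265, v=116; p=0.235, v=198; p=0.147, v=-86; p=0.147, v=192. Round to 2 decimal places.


EU = sum(p_i * v_i)
0.206 * -29 = -5.974
0.265 * 116 = 30.74
0.235 * 198 = 46.53
0.147 * -86 = -12.642
0.147 * 192 = 28.224
EU = -5.974 + 30.74 + 46.53 + -12.642 + 28.224
= 86.88


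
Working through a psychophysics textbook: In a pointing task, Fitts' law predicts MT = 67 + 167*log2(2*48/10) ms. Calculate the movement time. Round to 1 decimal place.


MT = 67 + 167 * log2(2*48/10)
2D/W = 9.6
log2(9.6) = 3.263
MT = 67 + 167 * 3.263
= 611.9 ms


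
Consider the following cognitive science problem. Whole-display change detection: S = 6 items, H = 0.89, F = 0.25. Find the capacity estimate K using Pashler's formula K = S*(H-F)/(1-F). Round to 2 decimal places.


K = S * (H - F) / (1 - F)
H - F = 0.64
1 - F = 0.75
K = 6 * 0.64 / 0.75
= 5.12


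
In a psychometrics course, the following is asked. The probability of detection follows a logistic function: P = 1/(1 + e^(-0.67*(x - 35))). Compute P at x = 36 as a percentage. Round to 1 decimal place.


P(x) = 1/(1 + e^(-0.67*(36 - 35)))
Exponent = -0.67 * 1 = -0.67
e^(-0.67) = 0.511709
P = 1/(1 + 0.511709) = 0.661503
Percentage = 66.2


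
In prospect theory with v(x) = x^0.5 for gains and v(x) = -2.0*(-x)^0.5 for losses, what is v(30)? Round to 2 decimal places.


Since x = 30 >= 0, use v(x) = x^0.5
30^0.5 = 5.4772
v(30) = 5.48


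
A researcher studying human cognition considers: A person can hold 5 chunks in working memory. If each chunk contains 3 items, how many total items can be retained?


Total items = chunks * items_per_chunk
= 5 * 3
= 15


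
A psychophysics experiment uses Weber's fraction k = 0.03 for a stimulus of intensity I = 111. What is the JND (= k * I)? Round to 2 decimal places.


JND = k * I
JND = 0.03 * 111
= 3.33


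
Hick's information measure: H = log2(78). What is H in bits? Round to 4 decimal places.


H = log2(n)
H = log2(78)
= 6.2854


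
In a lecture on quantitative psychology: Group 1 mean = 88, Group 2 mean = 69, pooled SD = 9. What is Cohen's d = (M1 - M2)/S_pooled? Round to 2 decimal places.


Cohen's d = (M1 - M2) / S_pooled
= (88 - 69) / 9
= 19 / 9
= 2.11


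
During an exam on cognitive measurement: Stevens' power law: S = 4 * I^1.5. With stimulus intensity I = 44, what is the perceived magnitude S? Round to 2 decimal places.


S = 4 * 44^1.5
44^1.5 = 291.863
S = 4 * 291.863
= 1167.45


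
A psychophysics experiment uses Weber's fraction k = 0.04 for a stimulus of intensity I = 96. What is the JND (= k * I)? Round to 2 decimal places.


JND = k * I
JND = 0.04 * 96
= 3.84


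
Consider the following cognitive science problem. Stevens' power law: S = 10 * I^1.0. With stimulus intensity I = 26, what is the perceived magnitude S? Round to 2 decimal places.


S = 10 * 26^1.0
26^1.0 = 26.0
S = 10 * 26.0
= 260.00


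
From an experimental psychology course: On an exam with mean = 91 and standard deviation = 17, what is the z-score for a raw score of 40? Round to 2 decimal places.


z = (X - mu) / sigma
= (40 - 91) / 17
= -51 / 17
= -3.00


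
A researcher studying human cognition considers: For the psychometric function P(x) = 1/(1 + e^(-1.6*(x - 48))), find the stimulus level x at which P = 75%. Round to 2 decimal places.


At P = 0.75: 0.75 = 1/(1 + e^(-k*(x-x0)))
Solving: e^(-k*(x-x0)) = 1/3
x = x0 + ln(3)/k
ln(3) = 1.0986
x = 48 + 1.0986/1.6
= 48 + 0.6866
= 48.69


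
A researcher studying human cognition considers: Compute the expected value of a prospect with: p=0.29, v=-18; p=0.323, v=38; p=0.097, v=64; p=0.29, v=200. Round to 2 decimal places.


EU = sum(p_i * v_i)
0.29 * -18 = -5.22
0.323 * 38 = 12.274
0.097 * 64 = 6.208
0.29 * 200 = 58.0
EU = -5.22 + 12.274 + 6.208 + 58.0
= 71.26


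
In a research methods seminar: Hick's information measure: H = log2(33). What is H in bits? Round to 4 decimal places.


H = log2(n)
H = log2(33)
= 5.0444


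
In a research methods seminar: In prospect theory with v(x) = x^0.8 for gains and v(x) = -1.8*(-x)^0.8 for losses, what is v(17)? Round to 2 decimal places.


Since x = 17 >= 0, use v(x) = x^0.8
17^0.8 = 9.6463
v(17) = 9.65


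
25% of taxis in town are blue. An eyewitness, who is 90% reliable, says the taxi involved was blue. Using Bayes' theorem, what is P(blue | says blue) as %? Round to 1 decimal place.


P(blue | says blue) = P(says blue | blue)*P(blue) / [P(says blue | blue)*P(blue) + P(says blue | not blue)*P(not blue)]
Numerator = 0.9 * 0.25 = 0.225
False identification = 0.1 * 0.75 = 0.075
P = 0.225 / (0.225 + 0.075)
= 0.225 / 0.3
As percentage = 75.0


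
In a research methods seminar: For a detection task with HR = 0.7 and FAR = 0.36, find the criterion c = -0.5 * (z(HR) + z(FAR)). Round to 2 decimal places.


c = -0.5 * (z(HR) + z(FAR))
z(0.7) = 0.5244
z(0.36) = -0.3585
c = -0.5 * (0.5244 + -0.3585)
= -0.5 * 0.1659
= -0.08


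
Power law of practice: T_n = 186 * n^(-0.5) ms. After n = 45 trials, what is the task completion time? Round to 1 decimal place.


T_n = 186 * 45^(-0.5)
45^(-0.5) = 0.149071
T_n = 186 * 0.149071
= 27.7 ms


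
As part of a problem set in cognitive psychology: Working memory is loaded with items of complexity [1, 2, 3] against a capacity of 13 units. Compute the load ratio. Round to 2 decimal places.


Total complexity = 1 + 2 + 3 = 6
Load = total / capacity = 6 / 13
= 0.46


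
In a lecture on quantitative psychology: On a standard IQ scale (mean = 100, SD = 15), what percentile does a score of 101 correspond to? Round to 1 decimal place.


z = (IQ - mean) / SD
z = (101 - 100) / 15 = 0.0667
Percentile = Phi(0.0667) * 100
Phi(0.0667) = 0.52659
= 52.7


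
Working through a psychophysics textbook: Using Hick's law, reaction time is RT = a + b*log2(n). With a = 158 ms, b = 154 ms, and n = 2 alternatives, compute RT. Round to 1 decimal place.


RT = 158 + 154 * log2(2)
log2(2) = 1.0
RT = 158 + 154 * 1.0
= 158 + 154.0
= 312.0 ms


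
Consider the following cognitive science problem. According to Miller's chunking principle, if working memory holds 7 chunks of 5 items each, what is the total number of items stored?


Total items = chunks * items_per_chunk
= 7 * 5
= 35


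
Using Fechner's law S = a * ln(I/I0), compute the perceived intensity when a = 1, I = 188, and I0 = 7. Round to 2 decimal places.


S = 1 * ln(188/7)
I/I0 = 26.857143
ln(26.857143) = 3.2905
S = 1 * 3.2905
= 3.29
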